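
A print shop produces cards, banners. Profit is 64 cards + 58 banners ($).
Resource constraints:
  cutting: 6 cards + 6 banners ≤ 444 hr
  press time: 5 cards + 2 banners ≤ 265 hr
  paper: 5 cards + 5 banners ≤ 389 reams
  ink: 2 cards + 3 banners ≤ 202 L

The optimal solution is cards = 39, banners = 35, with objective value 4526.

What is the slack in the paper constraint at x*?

19

paper used = 5·39 + 5·35 = 370; slack = 389 − 370 = 19.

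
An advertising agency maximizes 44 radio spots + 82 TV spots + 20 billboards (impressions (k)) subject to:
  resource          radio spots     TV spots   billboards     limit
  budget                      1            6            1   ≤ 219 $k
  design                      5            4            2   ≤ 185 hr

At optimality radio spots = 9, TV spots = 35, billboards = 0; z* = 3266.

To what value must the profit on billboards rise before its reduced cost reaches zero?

Both budget and design are binding at x*.
From A_Bᵀ y = c: 1·y_budget + 5·y_design = 44; 6·y_budget + 4·y_design = 82.
→ y_budget = 9 and y_design = 7.
billboards enters the basis when its profit ≥ yᵀa₃ = 9·1 + 7·2 = 23.

23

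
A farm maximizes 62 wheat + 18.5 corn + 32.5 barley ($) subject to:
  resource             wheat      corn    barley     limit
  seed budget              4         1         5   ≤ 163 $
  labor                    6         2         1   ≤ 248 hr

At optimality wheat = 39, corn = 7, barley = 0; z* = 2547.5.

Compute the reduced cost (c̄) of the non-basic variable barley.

Check each constraint at x*: seed budget 163/163 (tight); labor 248/248 (tight).
The binding rows give the dual system: 4·y_seed budget + 6·y_labor = 62 and 1·y_seed budget + 2·y_labor = 18.5.
→ y_seed budget = 6.5 and y_labor = 6.
Reduced cost of barley: c₃ − yᵀa₃ = 32.5 − (6.5·5 + 6·1) = 32.5 − 38.5 = -6.

-6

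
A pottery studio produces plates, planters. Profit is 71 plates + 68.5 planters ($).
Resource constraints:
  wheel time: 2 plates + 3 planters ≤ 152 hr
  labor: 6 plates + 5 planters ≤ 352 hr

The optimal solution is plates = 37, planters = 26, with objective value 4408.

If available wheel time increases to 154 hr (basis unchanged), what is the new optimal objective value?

4422

At the optimum: wheel time uses 152 of 152 (binding); labor uses 352 of 352 (binding).
From A_Bᵀ y = c: 2·y_wheel time + 6·y_labor = 71; 3·y_wheel time + 5·y_labor = 68.5.
This yields shadow prices y_wheel time = 7, y_labor = 9.5.
Δz = y_wheel time·Δb = 7 × (2) = 14, so new z* = 4408 + 14 = 4422.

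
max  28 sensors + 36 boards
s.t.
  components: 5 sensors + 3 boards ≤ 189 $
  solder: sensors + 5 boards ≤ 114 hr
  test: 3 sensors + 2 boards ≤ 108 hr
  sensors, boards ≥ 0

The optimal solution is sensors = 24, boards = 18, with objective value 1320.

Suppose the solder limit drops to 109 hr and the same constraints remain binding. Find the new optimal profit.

Check each constraint at x*: components 174/189 (slack 15); solder 114/114 (tight); test 108/108 (tight).
By complementary slackness, y = 0 for the non-binding constraint.
Dual feasibility on the basic columns requires 1·y_solder + 3·y_test = 28, 5·y_solder + 2·y_test = 36.
Solving: y_solder = 4, y_test = 8.
Δz = y_solder·Δb = 4 × (-5) = -20, so new z* = 1320 − 20 = 1300.

1300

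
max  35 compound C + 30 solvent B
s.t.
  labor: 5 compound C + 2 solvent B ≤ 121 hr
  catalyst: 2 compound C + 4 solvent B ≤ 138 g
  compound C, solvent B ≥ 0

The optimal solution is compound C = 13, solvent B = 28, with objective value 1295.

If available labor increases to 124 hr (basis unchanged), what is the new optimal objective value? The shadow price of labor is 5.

Δb = 3, so new z* = 1295 + (5)·(3) = 1295 + 15 = 1310.

1310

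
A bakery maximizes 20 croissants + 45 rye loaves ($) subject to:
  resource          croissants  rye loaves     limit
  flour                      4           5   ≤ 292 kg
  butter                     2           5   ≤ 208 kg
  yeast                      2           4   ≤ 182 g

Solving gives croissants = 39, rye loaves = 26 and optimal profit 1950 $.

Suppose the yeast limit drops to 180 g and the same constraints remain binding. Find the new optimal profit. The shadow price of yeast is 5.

1940

Δb = -2, so new z* = 1950 + (5)·(-2) = 1950 − 10 = 1940.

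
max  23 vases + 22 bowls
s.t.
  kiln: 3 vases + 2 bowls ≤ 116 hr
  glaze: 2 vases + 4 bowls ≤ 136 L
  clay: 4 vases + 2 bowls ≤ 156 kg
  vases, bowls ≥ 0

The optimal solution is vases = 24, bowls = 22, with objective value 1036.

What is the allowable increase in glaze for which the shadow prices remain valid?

96

Binding constraints: kiln, glaze. The basis is B = [[3,2],[2,4]] with det 8.
Per unit increase in glaze, x* moves by d = (-0.25, 0.375).
The basis stays optimal until vases reaches 0; allowable increase = 96 L.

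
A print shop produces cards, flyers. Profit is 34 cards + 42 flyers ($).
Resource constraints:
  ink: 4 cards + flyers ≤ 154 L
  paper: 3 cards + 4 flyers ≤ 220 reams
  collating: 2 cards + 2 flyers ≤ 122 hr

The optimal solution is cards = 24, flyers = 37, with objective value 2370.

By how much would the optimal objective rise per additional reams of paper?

Check each constraint at x*: ink 133/154 (slack 21); paper 220/220 (tight); collating 122/122 (tight).
Since ink is not tight, its dual is 0.
The binding rows give the dual system: 3·y_paper + 2·y_collating = 34 and 4·y_paper + 2·y_collating = 42.
→ y_paper = 8 and y_collating = 5.
Shadow price of paper = 8.

8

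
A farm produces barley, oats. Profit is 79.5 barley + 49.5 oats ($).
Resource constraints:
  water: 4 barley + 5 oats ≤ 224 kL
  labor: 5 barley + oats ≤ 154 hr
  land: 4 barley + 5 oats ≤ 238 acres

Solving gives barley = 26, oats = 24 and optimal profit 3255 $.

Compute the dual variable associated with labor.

9.5

At the optimum: water uses 224 of 224 (binding); labor uses 154 of 154 (binding); land uses 224 of 238 (slack = 14).
By complementary slackness, y = 0 for the non-binding constraint.
From A_Bᵀ y = c: 4·y_water + 5·y_labor = 79.5; 5·y_water + 1·y_labor = 49.5.
Solving: y_water = 8, y_labor = 9.5.
Shadow price of labor = 9.5.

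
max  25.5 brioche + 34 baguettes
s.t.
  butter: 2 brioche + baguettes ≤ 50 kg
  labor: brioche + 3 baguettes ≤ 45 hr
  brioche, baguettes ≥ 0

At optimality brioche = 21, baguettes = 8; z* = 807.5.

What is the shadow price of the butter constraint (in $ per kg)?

Both butter and labor are binding at x*.
The binding rows give the dual system: 2·y_butter + 1·y_labor = 25.5 and 1·y_butter + 3·y_labor = 34.
Solving: y_butter = 8.5, y_labor = 8.5.
Shadow price of butter = 8.5.

8.5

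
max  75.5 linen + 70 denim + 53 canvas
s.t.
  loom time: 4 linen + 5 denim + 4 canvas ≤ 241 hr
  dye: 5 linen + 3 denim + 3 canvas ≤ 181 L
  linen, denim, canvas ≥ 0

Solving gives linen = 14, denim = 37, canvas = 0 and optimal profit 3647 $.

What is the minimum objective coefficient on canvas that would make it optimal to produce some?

Both loom time and dye are binding at x*.
Dual feasibility on the basic columns requires 4·y_loom time + 5·y_dye = 75.5, 5·y_loom time + 3·y_dye = 70.
Solving: y_loom time = 9.5, y_dye = 7.5.
canvas enters the basis when its profit ≥ yᵀa₃ = 9.5·4 + 7.5·3 = 60.5.

60.5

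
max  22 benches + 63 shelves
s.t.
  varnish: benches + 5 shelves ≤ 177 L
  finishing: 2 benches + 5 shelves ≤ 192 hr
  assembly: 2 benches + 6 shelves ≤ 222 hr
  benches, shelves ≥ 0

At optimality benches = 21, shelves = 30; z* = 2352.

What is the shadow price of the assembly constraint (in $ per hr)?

8

Binding: finishing and assembly. Non-binding: varnish (6 unused).
By complementary slackness, y = 0 for the non-binding constraint.
From A_Bᵀ y = c: 2·y_finishing + 2·y_assembly = 22; 5·y_finishing + 6·y_assembly = 63.
→ y_finishing = 3 and y_assembly = 8.
Shadow price of assembly = 8.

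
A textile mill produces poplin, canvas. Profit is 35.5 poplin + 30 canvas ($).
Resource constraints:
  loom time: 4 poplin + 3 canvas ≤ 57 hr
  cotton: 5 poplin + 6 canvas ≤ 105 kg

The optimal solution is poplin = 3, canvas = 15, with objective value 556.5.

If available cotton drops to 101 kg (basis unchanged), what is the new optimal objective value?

550.5

At the optimum: loom time uses 57 of 57 (binding); cotton uses 105 of 105 (binding).
The binding rows give the dual system: 4·y_loom time + 5·y_cotton = 35.5 and 3·y_loom time + 6·y_cotton = 30.
This yields shadow prices y_loom time = 7, y_cotton = 1.5.
Δz = y_cotton·Δb = 1.5 × (-4) = -6, so new z* = 556.5 − 6 = 550.5.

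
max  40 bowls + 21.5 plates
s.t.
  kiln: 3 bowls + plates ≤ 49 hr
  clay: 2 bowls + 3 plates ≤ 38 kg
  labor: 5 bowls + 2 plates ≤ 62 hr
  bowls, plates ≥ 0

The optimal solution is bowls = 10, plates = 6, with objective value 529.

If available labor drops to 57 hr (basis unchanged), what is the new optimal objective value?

Binding: clay and labor. Non-binding: kiln (13 unused).
Slack constraints have shadow price 0 (complementary slackness).
The binding rows give the dual system: 2·y_clay + 5·y_labor = 40 and 3·y_clay + 2·y_labor = 21.5.
This yields shadow prices y_clay = 2.5, y_labor = 7.
Δz = y_labor·Δb = 7 × (-5) = -35, so new z* = 529 − 35 = 494.

494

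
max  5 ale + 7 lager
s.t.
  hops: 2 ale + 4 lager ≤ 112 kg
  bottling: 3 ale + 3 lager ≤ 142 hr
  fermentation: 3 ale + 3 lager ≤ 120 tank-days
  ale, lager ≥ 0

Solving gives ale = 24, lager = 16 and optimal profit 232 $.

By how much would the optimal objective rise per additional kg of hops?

Check each constraint at x*: hops 112/112 (tight); bottling 120/142 (slack 22); fermentation 120/120 (tight).
Slack constraints have shadow price 0 (complementary slackness).
The binding rows give the dual system: 2·y_hops + 3·y_fermentation = 5 and 4·y_hops + 3·y_fermentation = 7.
This yields shadow prices y_hops = 1, y_fermentation = 1.
Shadow price of hops = 1.

1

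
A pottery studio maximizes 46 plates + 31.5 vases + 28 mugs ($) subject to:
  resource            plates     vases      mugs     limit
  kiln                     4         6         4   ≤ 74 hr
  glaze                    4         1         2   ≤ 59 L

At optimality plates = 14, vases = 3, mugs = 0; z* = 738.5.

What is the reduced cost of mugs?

-3

Check each constraint at x*: kiln 74/74 (tight); glaze 59/59 (tight).
Dual feasibility on the basic columns requires 4·y_kiln + 4·y_glaze = 46, 6·y_kiln + 1·y_glaze = 31.5.
This yields shadow prices y_kiln = 4, y_glaze = 7.5.
Reduced cost of mugs: c₃ − yᵀa₃ = 28 − (4·4 + 7.5·2) = 28 − 31 = -3.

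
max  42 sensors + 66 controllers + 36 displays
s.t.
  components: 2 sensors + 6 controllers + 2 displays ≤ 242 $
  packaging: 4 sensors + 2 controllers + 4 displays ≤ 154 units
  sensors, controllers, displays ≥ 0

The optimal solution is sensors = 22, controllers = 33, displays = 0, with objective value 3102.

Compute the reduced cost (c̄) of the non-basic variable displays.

-6

Check each constraint at x*: components 242/242 (tight); packaging 154/154 (tight).
From A_Bᵀ y = c: 2·y_components + 4·y_packaging = 42; 6·y_components + 2·y_packaging = 66.
Solving: y_components = 9, y_packaging = 6.
Reduced cost of displays: c₃ − yᵀa₃ = 36 − (9·2 + 6·4) = 36 − 42 = -6.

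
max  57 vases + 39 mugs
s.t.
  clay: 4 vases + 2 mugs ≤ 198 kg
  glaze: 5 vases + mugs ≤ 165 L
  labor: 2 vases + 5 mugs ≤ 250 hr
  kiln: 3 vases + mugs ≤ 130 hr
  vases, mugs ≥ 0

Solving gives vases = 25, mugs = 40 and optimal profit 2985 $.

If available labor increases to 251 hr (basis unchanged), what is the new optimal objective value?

2991

At the optimum: clay uses 180 of 198 (slack = 18); glaze uses 165 of 165 (binding); labor uses 250 of 250 (binding); kiln uses 115 of 130 (slack = 15).
By complementary slackness, y = 0 for the non-binding constraints.
The binding rows give the dual system: 5·y_glaze + 2·y_labor = 57 and 1·y_glaze + 5·y_labor = 39.
This yields shadow prices y_glaze = 9, y_labor = 6.
Δz = y_labor·Δb = 6 × (1) = 6, so new z* = 2985 + 6 = 2991.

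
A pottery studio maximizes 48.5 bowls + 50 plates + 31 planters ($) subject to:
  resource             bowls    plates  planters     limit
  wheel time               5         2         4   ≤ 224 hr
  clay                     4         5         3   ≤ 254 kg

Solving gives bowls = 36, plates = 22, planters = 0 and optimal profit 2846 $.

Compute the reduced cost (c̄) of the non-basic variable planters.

-6

Check each constraint at x*: wheel time 224/224 (tight); clay 254/254 (tight).
The binding rows give the dual system: 5·y_wheel time + 4·y_clay = 48.5 and 2·y_wheel time + 5·y_clay = 50.
→ y_wheel time = 2.5 and y_clay = 9.
Reduced cost of planters: c₃ − yᵀa₃ = 31 − (2.5·4 + 9·3) = 31 − 37 = -6.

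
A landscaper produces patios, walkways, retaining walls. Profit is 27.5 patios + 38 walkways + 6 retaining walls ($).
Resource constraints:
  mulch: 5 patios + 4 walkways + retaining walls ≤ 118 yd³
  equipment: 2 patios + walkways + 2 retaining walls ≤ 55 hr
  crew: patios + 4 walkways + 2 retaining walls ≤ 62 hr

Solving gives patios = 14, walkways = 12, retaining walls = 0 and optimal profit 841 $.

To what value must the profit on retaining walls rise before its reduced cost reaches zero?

14.5

At the optimum: mulch uses 118 of 118 (binding); equipment uses 40 of 55 (slack = 15); crew uses 62 of 62 (binding).
Slack constraints have shadow price 0 (complementary slackness).
Dual feasibility on the basic columns requires 5·y_mulch + 1·y_crew = 27.5, 4·y_mulch + 4·y_crew = 38.
→ y_mulch = 4.5 and y_crew = 5.
retaining walls enters the basis when its profit ≥ yᵀa₃ = 4.5·1 + 5·2 = 14.5.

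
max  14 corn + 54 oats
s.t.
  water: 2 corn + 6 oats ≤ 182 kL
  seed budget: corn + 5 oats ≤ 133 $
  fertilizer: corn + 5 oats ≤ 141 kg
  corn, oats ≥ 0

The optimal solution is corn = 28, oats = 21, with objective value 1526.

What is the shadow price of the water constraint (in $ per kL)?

4

Binding: water and seed budget. Non-binding: fertilizer (8 unused).
Slack constraints have shadow price 0 (complementary slackness).
From A_Bᵀ y = c: 2·y_water + 1·y_seed budget = 14; 6·y_water + 5·y_seed budget = 54.
Solving: y_water = 4, y_seed budget = 6.
Shadow price of water = 4.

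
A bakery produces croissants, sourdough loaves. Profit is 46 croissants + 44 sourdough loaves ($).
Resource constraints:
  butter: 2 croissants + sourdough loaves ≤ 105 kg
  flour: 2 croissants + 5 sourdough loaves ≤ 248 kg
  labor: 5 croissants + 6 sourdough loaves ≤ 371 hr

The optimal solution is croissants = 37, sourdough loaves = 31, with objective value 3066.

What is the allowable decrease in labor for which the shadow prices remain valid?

Binding constraints: butter, labor. The basis is B = [[2,1],[5,6]] with det 7.
Per unit decrease in labor, x* moves by d = (0.1429, -0.2857).
The basis stays optimal until sourdough loaves reaches 0; allowable decrease = 108.5 hr.

108.5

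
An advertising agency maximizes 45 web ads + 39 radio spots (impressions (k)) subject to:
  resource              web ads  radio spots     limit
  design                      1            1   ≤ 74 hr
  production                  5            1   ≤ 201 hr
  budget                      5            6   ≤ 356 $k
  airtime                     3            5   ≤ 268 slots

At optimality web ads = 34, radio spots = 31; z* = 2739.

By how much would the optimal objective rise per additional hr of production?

3

At the optimum: design uses 65 of 74 (slack = 9); production uses 201 of 201 (binding); budget uses 356 of 356 (binding); airtime uses 257 of 268 (slack = 11).
Since design, airtime are not tight, their duals are 0.
The binding rows give the dual system: 5·y_production + 5·y_budget = 45 and 1·y_production + 6·y_budget = 39.
→ y_production = 3 and y_budget = 6.
Shadow price of production = 3.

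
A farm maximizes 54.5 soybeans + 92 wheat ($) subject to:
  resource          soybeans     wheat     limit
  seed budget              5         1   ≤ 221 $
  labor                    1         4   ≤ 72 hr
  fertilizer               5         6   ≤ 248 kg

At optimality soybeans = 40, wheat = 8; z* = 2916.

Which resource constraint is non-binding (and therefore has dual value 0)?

seed budget: 208/221 (slack 13)
labor: 72/72 (binding)
fertilizer: 248/248 (binding)
By complementary slackness, a constraint with positive slack has shadow price 0 → seed budget.

seed budget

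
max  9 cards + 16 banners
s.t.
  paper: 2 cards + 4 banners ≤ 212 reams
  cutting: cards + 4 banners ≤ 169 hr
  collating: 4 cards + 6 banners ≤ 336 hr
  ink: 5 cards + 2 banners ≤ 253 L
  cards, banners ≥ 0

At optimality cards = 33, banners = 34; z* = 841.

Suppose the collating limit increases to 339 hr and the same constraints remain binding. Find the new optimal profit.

At the optimum: paper uses 202 of 212 (slack = 10); cutting uses 169 of 169 (binding); collating uses 336 of 336 (binding); ink uses 233 of 253 (slack = 20).
Since paper, ink are not tight, their duals are 0.
Dual feasibility on the basic columns requires 1·y_cutting + 4·y_collating = 9, 4·y_cutting + 6·y_collating = 16.
Solving: y_cutting = 1, y_collating = 2.
Δz = y_collating·Δb = 2 × (3) = 6, so new z* = 841 + 6 = 847.

847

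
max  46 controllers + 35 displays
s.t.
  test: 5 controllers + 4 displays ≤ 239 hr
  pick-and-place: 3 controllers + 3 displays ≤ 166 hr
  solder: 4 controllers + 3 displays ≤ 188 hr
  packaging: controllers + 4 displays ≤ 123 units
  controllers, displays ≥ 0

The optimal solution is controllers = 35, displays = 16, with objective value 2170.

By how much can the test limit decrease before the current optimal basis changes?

Binding constraints: test, solder. The basis is B = [[5,4],[4,3]] with det -1.
Per unit decrease in test, x* moves by d = (3, -4).
The basis stays optimal until displays reaches 0; allowable decrease = 4 hr.

4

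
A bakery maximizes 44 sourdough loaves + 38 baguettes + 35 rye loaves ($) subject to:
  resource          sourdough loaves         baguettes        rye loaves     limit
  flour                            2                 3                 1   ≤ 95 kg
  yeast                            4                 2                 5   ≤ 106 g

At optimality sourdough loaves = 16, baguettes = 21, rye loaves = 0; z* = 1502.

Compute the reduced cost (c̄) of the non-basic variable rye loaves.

Both flour and yeast are binding at x*.
From A_Bᵀ y = c: 2·y_flour + 4·y_yeast = 44; 3·y_flour + 2·y_yeast = 38.
This yields shadow prices y_flour = 8, y_yeast = 7.
Reduced cost of rye loaves: c₃ − yᵀa₃ = 35 − (8·1 + 7·5) = 35 − 43 = -8.

-8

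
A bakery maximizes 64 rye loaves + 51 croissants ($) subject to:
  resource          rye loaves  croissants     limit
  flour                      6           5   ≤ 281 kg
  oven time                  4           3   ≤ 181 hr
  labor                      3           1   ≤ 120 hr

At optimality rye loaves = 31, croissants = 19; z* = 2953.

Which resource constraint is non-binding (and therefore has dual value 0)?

labor

flour: 281/281 (binding)
oven time: 181/181 (binding)
labor: 112/120 (slack 8)
By complementary slackness, a constraint with positive slack has shadow price 0 → labor.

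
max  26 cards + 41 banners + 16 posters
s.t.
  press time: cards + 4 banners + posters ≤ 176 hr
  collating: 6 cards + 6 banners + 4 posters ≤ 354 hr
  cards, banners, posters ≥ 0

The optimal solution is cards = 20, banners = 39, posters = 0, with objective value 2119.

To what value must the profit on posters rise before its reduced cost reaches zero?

19

At the optimum: press time uses 176 of 176 (binding); collating uses 354 of 354 (binding).
The binding rows give the dual system: 1·y_press time + 6·y_collating = 26 and 4·y_press time + 6·y_collating = 41.
This yields shadow prices y_press time = 5, y_collating = 3.5.
posters enters the basis when its profit ≥ yᵀa₃ = 5·1 + 3.5·4 = 19.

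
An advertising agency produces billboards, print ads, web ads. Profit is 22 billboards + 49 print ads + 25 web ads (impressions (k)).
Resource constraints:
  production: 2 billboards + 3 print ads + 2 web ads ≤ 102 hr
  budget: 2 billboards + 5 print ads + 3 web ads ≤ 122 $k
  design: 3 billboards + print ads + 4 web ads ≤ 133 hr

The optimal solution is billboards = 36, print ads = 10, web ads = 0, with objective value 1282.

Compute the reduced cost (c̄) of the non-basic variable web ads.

-5

At the optimum: production uses 102 of 102 (binding); budget uses 122 of 122 (binding); design uses 118 of 133 (slack = 15).
Slack constraints have shadow price 0 (complementary slackness).
The binding rows give the dual system: 2·y_production + 2·y_budget = 22 and 3·y_production + 5·y_budget = 49.
→ y_production = 3 and y_budget = 8.
Reduced cost of web ads: c₃ − yᵀa₃ = 25 − (3·2 + 8·3) = 25 − 30 = -5.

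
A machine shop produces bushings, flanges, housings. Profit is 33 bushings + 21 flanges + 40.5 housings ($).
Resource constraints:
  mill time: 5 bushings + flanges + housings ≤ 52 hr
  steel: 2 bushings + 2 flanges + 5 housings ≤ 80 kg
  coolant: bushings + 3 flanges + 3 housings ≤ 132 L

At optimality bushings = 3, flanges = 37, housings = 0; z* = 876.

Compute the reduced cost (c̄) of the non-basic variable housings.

-7.5

Check each constraint at x*: mill time 52/52 (tight); steel 80/80 (tight); coolant 114/132 (slack 18).
By complementary slackness, y = 0 for the non-binding constraint.
From A_Bᵀ y = c: 5·y_mill time + 2·y_steel = 33; 1·y_mill time + 2·y_steel = 21.
Solving: y_mill time = 3, y_steel = 9.
Reduced cost of housings: c₃ − yᵀa₃ = 40.5 − (3·1 + 9·5) = 40.5 − 48 = -7.5.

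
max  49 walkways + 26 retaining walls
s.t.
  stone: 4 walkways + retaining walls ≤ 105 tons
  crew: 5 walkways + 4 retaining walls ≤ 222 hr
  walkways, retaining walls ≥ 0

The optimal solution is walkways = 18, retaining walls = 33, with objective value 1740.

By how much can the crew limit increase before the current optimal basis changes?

Binding constraints: stone, crew. The basis is B = [[4,1],[5,4]] with det 11.
Per unit increase in crew, x* moves by d = (-0.0909, 0.3636).
The basis stays optimal until walkways reaches 0; allowable increase = 198 hr.

198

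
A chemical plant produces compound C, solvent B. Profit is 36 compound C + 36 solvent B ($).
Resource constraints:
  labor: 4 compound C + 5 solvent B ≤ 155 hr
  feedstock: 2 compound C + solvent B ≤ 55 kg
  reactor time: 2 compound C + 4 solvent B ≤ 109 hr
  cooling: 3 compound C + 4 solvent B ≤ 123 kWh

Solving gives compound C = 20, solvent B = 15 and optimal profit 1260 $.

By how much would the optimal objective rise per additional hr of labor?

At the optimum: labor uses 155 of 155 (binding); feedstock uses 55 of 55 (binding); reactor time uses 100 of 109 (slack = 9); cooling uses 120 of 123 (slack = 3).
By complementary slackness, y = 0 for the non-binding constraints.
The binding rows give the dual system: 4·y_labor + 2·y_feedstock = 36 and 5·y_labor + 1·y_feedstock = 36.
→ y_labor = 6 and y_feedstock = 6.
Shadow price of labor = 6.

6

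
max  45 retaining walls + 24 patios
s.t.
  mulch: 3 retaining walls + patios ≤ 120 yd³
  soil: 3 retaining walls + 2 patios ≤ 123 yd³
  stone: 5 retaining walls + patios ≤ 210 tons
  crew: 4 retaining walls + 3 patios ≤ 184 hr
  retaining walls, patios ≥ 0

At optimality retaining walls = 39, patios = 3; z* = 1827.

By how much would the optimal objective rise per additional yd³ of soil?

Check each constraint at x*: mulch 120/120 (tight); soil 123/123 (tight); stone 198/210 (slack 12); crew 165/184 (slack 19).
Slack constraints have shadow price 0 (complementary slackness).
The binding rows give the dual system: 3·y_mulch + 3·y_soil = 45 and 1·y_mulch + 2·y_soil = 24.
Solving: y_mulch = 6, y_soil = 9.
Shadow price of soil = 9.

9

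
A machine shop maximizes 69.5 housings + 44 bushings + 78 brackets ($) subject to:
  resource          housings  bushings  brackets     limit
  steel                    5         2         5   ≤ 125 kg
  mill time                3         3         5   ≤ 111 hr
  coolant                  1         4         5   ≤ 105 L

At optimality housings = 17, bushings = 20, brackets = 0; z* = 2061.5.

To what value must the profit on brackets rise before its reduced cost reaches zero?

At the optimum: steel uses 125 of 125 (binding); mill time uses 111 of 111 (binding); coolant uses 97 of 105 (slack = 8).
By complementary slackness, y = 0 for the non-binding constraint.
Dual feasibility on the basic columns requires 5·y_steel + 3·y_mill time = 69.5, 2·y_steel + 3·y_mill time = 44.
→ y_steel = 8.5 and y_mill time = 9.
brackets enters the basis when its profit ≥ yᵀa₃ = 8.5·5 + 9·5 = 87.5.

87.5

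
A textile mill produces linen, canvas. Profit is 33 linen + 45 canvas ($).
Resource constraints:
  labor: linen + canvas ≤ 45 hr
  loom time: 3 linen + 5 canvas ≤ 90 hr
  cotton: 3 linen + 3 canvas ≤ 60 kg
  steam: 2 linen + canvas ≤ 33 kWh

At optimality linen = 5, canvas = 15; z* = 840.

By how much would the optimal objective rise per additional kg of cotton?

At the optimum: labor uses 20 of 45 (slack = 25); loom time uses 90 of 90 (binding); cotton uses 60 of 60 (binding); steam uses 25 of 33 (slack = 8).
Since labor, steam are not tight, their duals are 0.
From A_Bᵀ y = c: 3·y_loom time + 3·y_cotton = 33; 5·y_loom time + 3·y_cotton = 45.
Solving: y_loom time = 6, y_cotton = 5.
Shadow price of cotton = 5.

5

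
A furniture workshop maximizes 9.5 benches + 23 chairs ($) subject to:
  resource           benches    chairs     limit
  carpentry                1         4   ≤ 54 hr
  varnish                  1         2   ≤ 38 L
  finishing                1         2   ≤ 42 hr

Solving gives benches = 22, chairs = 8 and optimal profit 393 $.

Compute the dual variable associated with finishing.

At the optimum: carpentry uses 54 of 54 (binding); varnish uses 38 of 38 (binding); finishing uses 38 of 42 (slack = 4).
Since finishing is not tight, its dual is 0.
Dual feasibility on the basic columns requires 1·y_carpentry + 1·y_varnish = 9.5, 4·y_carpentry + 2·y_varnish = 23.
→ y_carpentry = 2 and y_varnish = 7.5.
Shadow price of finishing = 0.

0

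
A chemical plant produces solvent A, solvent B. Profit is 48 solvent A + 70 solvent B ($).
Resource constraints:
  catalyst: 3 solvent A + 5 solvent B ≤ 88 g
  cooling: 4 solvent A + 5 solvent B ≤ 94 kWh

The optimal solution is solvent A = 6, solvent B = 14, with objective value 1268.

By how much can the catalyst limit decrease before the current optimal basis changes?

Binding constraints: catalyst, cooling. The basis is B = [[3,5],[4,5]] with det -5.
Per unit decrease in catalyst, x* moves by d = (1, -0.8).
The basis stays optimal until solvent B reaches 0; allowable decrease = 17.5 g.

17.5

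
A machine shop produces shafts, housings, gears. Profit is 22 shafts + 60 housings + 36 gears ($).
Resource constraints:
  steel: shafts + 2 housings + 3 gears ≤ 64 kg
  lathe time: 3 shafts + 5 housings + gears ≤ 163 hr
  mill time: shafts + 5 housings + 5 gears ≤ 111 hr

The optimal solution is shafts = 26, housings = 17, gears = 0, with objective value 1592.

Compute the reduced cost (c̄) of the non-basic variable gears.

-4

Check each constraint at x*: steel 60/64 (slack 4); lathe time 163/163 (tight); mill time 111/111 (tight).
Since steel is not tight, its dual is 0.
From A_Bᵀ y = c: 3·y_lathe time + 1·y_mill time = 22; 5·y_lathe time + 5·y_mill time = 60.
Solving: y_lathe time = 5, y_mill time = 7.
Reduced cost of gears: c₃ − yᵀa₃ = 36 − (5·1 + 7·5) = 36 − 40 = -4.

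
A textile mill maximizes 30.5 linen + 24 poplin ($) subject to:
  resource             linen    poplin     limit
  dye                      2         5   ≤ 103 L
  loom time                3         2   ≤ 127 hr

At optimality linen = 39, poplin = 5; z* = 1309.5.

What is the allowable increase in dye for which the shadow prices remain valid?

214.5

Binding constraints: dye, loom time. The basis is B = [[2,5],[3,2]] with det -11.
Per unit increase in dye, x* moves by d = (-0.1818, 0.2727).
The basis stays optimal until linen reaches 0; allowable increase = 214.5 L.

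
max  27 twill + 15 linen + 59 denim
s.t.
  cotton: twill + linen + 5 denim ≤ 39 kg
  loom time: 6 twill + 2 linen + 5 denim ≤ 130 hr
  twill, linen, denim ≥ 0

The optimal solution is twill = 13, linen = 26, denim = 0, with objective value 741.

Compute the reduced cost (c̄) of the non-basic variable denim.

Both cotton and loom time are binding at x*.
The binding rows give the dual system: 1·y_cotton + 6·y_loom time = 27 and 1·y_cotton + 2·y_loom time = 15.
Solving: y_cotton = 9, y_loom time = 3.
Reduced cost of denim: c₃ − yᵀa₃ = 59 − (9·5 + 3·5) = 59 − 60 = -1.

-1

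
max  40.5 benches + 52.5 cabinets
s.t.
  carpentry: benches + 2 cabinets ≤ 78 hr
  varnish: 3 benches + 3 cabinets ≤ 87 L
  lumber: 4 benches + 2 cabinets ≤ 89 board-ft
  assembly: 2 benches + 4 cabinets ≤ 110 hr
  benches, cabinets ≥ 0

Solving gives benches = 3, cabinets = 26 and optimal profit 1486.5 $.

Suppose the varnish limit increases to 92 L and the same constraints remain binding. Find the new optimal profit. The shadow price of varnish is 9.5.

Δb = 5, so new z* = 1486.5 + (9.5)·(5) = 1486.5 + 47.5 = 1534.

1534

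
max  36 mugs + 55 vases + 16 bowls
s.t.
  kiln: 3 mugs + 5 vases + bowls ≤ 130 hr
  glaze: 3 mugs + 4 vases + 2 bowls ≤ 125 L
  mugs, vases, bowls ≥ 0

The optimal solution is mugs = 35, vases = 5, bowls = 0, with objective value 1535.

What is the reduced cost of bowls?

-1

At the optimum: kiln uses 130 of 130 (binding); glaze uses 125 of 125 (binding).
The binding rows give the dual system: 3·y_kiln + 3·y_glaze = 36 and 5·y_kiln + 4·y_glaze = 55.
This yields shadow prices y_kiln = 7, y_glaze = 5.
Reduced cost of bowls: c₃ − yᵀa₃ = 16 − (7·1 + 5·2) = 16 − 17 = -1.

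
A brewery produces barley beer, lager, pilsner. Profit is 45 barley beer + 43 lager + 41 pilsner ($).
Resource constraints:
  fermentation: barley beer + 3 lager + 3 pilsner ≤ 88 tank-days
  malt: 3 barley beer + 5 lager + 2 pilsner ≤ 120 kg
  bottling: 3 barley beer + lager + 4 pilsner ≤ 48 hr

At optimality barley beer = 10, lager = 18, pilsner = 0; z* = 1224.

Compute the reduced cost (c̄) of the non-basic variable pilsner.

At the optimum: fermentation uses 64 of 88 (slack = 24); malt uses 120 of 120 (binding); bottling uses 48 of 48 (binding).
Slack constraints have shadow price 0 (complementary slackness).
From A_Bᵀ y = c: 3·y_malt + 3·y_bottling = 45; 5·y_malt + 1·y_bottling = 43.
→ y_malt = 7 and y_bottling = 8.
Reduced cost of pilsner: c₃ − yᵀa₃ = 41 − (7·2 + 8·4) = 41 − 46 = -5.

-5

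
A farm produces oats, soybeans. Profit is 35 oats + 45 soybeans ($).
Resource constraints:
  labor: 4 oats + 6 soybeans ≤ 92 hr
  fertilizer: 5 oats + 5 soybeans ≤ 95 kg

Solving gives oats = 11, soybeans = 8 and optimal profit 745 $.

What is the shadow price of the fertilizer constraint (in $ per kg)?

Check each constraint at x*: labor 92/92 (tight); fertilizer 95/95 (tight).
The binding rows give the dual system: 4·y_labor + 5·y_fertilizer = 35 and 6·y_labor + 5·y_fertilizer = 45.
This yields shadow prices y_labor = 5, y_fertilizer = 3.
Shadow price of fertilizer = 3.

3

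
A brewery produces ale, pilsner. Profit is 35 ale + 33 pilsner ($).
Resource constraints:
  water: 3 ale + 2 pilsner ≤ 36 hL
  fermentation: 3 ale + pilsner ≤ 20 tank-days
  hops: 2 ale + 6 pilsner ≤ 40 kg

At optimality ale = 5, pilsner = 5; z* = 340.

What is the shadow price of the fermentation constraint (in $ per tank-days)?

9

At the optimum: water uses 25 of 36 (slack = 11); fermentation uses 20 of 20 (binding); hops uses 40 of 40 (binding).
Since water is not tight, its dual is 0.
From A_Bᵀ y = c: 3·y_fermentation + 2·y_hops = 35; 1·y_fermentation + 6·y_hops = 33.
This yields shadow prices y_fermentation = 9, y_hops = 4.
Shadow price of fermentation = 9.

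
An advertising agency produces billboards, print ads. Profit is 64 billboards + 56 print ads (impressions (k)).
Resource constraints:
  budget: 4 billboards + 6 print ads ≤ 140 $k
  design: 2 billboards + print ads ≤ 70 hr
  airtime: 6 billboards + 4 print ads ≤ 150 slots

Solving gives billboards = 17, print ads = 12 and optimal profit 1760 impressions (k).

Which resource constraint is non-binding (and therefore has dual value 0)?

budget: 140/140 (binding)
design: 46/70 (slack 24)
airtime: 150/150 (binding)
By complementary slackness, a constraint with positive slack has shadow price 0 → design.

design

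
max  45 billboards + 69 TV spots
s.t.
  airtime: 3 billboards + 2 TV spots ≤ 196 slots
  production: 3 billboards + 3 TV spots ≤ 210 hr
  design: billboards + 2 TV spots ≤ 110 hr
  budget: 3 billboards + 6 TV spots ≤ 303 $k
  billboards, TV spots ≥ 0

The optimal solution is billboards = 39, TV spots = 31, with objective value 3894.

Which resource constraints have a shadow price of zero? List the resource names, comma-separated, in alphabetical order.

airtime: 179/196 (slack 17)
production: 210/210 (binding)
design: 101/110 (slack 9)
budget: 303/303 (binding)
By complementary slackness, a constraint with positive slack has shadow price 0 → airtime, design.

airtime, design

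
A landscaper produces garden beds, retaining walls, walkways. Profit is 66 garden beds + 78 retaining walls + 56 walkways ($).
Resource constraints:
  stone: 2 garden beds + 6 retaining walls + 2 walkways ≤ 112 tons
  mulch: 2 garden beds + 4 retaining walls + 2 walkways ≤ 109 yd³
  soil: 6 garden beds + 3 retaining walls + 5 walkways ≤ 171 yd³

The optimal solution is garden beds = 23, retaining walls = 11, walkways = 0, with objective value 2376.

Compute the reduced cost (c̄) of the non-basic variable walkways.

At the optimum: stone uses 112 of 112 (binding); mulch uses 90 of 109 (slack = 19); soil uses 171 of 171 (binding).
Since mulch is not tight, its dual is 0.
From A_Bᵀ y = c: 2·y_stone + 6·y_soil = 66; 6·y_stone + 3·y_soil = 78.
This yields shadow prices y_stone = 9, y_soil = 8.
Reduced cost of walkways: c₃ − yᵀa₃ = 56 − (9·2 + 8·5) = 56 − 58 = -2.

-2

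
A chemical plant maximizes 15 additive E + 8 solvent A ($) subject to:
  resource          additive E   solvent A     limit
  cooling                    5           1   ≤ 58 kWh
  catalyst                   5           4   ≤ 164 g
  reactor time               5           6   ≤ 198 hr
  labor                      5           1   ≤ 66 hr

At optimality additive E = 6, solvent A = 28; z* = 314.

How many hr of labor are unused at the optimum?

8

labor used = 5·6 + 1·28 = 58; slack = 66 − 58 = 8.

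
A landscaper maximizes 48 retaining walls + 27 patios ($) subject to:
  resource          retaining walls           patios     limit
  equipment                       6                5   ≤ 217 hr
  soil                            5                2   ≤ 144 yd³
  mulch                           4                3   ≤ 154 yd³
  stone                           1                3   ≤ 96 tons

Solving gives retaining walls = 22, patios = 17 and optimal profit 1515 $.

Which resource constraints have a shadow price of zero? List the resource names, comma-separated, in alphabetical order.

equipment: 217/217 (binding)
soil: 144/144 (binding)
mulch: 139/154 (slack 15)
stone: 73/96 (slack 23)
By complementary slackness, a constraint with positive slack has shadow price 0 → mulch, stone.

mulch, stone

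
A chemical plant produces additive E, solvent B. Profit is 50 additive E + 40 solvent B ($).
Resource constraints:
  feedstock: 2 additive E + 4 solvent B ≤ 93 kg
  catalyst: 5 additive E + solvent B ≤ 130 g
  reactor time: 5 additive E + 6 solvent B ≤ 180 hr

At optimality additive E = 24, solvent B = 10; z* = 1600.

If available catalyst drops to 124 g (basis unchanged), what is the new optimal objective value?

1576

Check each constraint at x*: feedstock 88/93 (slack 5); catalyst 130/130 (tight); reactor time 180/180 (tight).
Slack constraints have shadow price 0 (complementary slackness).
The binding rows give the dual system: 5·y_catalyst + 5·y_reactor time = 50 and 1·y_catalyst + 6·y_reactor time = 40.
This yields shadow prices y_catalyst = 4, y_reactor time = 6.
Δz = y_catalyst·Δb = 4 × (-6) = -24, so new z* = 1600 − 24 = 1576.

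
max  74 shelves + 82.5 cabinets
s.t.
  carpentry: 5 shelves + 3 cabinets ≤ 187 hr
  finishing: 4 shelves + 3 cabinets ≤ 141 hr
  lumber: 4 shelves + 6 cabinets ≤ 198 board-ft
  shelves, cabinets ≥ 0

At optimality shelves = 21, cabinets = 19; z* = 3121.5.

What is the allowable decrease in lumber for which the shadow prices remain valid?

Binding constraints: finishing, lumber. The basis is B = [[4,3],[4,6]] with det 12.
Per unit decrease in lumber, x* moves by d = (0.25, -0.3333).
The basis stays optimal until cabinets reaches 0; allowable decrease = 57 board-ft.

57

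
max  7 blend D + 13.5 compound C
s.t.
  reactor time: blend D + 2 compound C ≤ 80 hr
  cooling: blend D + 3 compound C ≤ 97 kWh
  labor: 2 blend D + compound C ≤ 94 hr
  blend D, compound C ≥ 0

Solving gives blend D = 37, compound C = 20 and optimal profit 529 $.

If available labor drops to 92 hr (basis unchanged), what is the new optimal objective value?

Binding: cooling and labor. Non-binding: reactor time (3 unused).
Slack constraints have shadow price 0 (complementary slackness).
Dual feasibility on the basic columns requires 1·y_cooling + 2·y_labor = 7, 3·y_cooling + 1·y_labor = 13.5.
→ y_cooling = 4 and y_labor = 1.5.
Δz = y_labor·Δb = 1.5 × (-2) = -3, so new z* = 529 − 3 = 526.

526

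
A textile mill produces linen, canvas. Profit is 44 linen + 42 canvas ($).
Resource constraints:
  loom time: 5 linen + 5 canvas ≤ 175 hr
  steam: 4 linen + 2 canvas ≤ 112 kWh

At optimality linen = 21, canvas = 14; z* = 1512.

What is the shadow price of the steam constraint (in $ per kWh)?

1

At the optimum: loom time uses 175 of 175 (binding); steam uses 112 of 112 (binding).
Dual feasibility on the basic columns requires 5·y_loom time + 4·y_steam = 44, 5·y_loom time + 2·y_steam = 42.
Solving: y_loom time = 8, y_steam = 1.
Shadow price of steam = 1.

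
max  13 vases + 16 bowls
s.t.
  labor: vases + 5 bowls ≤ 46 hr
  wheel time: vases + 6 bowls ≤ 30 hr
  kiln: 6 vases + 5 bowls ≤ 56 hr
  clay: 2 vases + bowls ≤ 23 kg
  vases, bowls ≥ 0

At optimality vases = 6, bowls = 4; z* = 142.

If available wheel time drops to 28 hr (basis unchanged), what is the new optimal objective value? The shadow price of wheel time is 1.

140

Δb = -2, so new z* = 142 + (1)·(-2) = 142 − 2 = 140.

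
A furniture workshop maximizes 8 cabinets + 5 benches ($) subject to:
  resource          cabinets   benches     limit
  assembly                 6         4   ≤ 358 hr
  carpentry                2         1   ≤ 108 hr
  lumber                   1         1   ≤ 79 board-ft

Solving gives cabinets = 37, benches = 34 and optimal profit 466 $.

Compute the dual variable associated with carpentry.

Binding: assembly and carpentry. Non-binding: lumber (8 unused).
Since lumber is not tight, its dual is 0.
From A_Bᵀ y = c: 6·y_assembly + 2·y_carpentry = 8; 4·y_assembly + 1·y_carpentry = 5.
This yields shadow prices y_assembly = 1, y_carpentry = 1.
Shadow price of carpentry = 1.

1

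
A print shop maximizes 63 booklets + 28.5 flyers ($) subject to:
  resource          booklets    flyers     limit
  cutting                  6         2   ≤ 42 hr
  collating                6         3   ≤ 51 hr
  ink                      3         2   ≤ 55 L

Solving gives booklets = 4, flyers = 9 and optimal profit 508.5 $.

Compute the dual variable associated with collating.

At the optimum: cutting uses 42 of 42 (binding); collating uses 51 of 51 (binding); ink uses 30 of 55 (slack = 25).
Slack constraints have shadow price 0 (complementary slackness).
The binding rows give the dual system: 6·y_cutting + 6·y_collating = 63 and 2·y_cutting + 3·y_collating = 28.5.
Solving: y_cutting = 3, y_collating = 7.5.
Shadow price of collating = 7.5.

7.5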